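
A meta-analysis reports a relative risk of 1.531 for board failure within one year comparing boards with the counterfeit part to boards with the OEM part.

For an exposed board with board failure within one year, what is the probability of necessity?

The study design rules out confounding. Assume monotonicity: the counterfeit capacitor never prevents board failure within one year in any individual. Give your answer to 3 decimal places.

PN ≈ 0.347

Under exogeneity and monotonicity, PN = (RR − 1) / RR = 1 − 1/RR.
PN = (1.531 − 1) / 1.531 = 0.531 / 1.531 ≈ 0.3468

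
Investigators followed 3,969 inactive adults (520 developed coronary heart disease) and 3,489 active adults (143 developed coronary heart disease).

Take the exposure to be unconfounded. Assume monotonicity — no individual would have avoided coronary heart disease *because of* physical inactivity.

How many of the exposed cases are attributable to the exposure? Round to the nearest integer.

about 357 cases

p₁ = P(outcome | exposed) = 520/3969 = 0.13102
p₀ = P(outcome | unexposed) = 143/3489 = 0.040986
PN = (p₁ − p₀)/p₁ = (0.13102 − 0.040986) / 0.13102 ≈ 0.68717.
Attributable cases ≈ PN × (exposed cases) = 0.68717 × 520 ≈ 357.33.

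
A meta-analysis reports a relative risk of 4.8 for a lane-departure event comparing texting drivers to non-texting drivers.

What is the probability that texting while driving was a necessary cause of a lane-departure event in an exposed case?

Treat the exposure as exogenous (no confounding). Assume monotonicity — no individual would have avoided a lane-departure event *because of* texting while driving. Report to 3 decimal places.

PN ≈ 0.792

Under exogeneity and monotonicity, PN = (RR − 1) / RR = 1 − 1/RR.
PN = (4.8 − 1) / 4.8 = 3.8 / 4.8 ≈ 0.7917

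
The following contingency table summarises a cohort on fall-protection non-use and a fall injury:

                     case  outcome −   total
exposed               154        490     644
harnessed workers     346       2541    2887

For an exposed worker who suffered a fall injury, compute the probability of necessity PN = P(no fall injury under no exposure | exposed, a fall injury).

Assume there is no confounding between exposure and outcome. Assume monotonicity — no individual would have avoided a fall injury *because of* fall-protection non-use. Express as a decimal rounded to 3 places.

PN ≈ 0.499

p₁ = P(outcome | exposed) = 154/644 = 0.23913
p₀ = P(outcome | unexposed) = 346/2887 = 0.11985
Under exogeneity and monotonicity, PN = (p₁ − p₀) / p₁.
PN = (0.23913 − 0.11985) / 0.23913 = 0.11928 / 0.23913 ≈ 0.4988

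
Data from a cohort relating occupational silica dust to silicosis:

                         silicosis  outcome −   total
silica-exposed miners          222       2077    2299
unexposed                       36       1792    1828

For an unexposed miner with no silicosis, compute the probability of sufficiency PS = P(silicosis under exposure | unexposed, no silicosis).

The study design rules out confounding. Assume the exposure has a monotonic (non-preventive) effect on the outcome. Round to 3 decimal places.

PS ≈ 0.078

p₁ = P(outcome | exposed) = 222/2299 = 0.096564
p₀ = P(outcome | unexposed) = 36/1828 = 0.019694
Under exogeneity and monotonicity, PS = (p₁ − p₀) / (1 − p₀).
PS = (0.096564 − 0.019694) / (1 − 0.019694) = 0.07687 / 0.98031 ≈ 0.0784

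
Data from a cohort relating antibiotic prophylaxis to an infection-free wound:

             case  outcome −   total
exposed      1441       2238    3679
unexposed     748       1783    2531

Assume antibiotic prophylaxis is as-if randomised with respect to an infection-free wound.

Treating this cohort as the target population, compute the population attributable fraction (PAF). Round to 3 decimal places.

p₁ = P(outcome | exposed) = 1441/3679 = 0.39168
p₀ = P(outcome | unexposed) = 748/2531 = 0.29554
Exposure prevalence π = 3679/6210 = 0.59243; overall risk P(Y=1) = 0.3525.
Under exogeneity, PAF = [P(Y=1) − p₀]/P(Y=1).
PAF = (0.3525 − 0.29554) / 0.3525 ≈ 0.1616

PAF ≈ 0.162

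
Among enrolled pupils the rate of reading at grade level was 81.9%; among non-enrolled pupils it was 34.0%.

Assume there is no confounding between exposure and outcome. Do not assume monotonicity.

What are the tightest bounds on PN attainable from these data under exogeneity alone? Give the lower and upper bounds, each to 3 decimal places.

0.585 ≤ PN ≤ 0.806

p₁ = 0.819, p₀ = 0.34.
Under exogeneity alone the bounds on PN are max{0,(p₁−p₀)/p₁} ≤ PN ≤ min{1,(1−p₀)/p₁}.
  lower = (p₁ − p₀)/p₁ = 0.479 / 0.819 ≈ 0.5849
  upper = min{1, (1 − p₀)/p₁} = 0.66 / 0.819 ≈ 0.8059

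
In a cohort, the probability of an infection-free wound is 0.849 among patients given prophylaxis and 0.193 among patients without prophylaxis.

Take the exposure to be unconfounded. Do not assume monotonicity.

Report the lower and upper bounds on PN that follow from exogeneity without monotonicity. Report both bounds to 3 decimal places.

0.773 ≤ PN ≤ 0.951

Let p₁ = 0.849, p₀ = 0.193.
Under exogeneity alone the bounds on PN are max{0,(p₁−p₀)/p₁} ≤ PN ≤ min{1,(1−p₀)/p₁}.
  lower = (p₁ − p₀)/p₁ = 0.656 / 0.849 ≈ 0.7727
  upper = min{1, (1 − p₀)/p₁} = 0.807 / 0.849 ≈ 0.9505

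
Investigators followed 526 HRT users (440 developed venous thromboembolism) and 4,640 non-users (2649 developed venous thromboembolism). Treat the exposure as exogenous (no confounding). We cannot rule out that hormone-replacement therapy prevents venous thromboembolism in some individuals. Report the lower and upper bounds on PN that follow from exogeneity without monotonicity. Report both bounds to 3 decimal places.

p₁ = P(outcome | exposed) = 440/526 = 0.8365
p₀ = P(outcome | unexposed) = 2649/4640 = 0.57091
Under exogeneity alone the bounds on PN are max{0,(p₁−p₀)/p₁} ≤ PN ≤ min{1,(1−p₀)/p₁}.
  lower = (p₁ − p₀)/p₁ = 0.2656 / 0.8365 ≈ 0.3175
  upper = min{1, (1 − p₀)/p₁} = 0.42909 / 0.8365 ≈ 0.5130

0.318 ≤ PN ≤ 0.513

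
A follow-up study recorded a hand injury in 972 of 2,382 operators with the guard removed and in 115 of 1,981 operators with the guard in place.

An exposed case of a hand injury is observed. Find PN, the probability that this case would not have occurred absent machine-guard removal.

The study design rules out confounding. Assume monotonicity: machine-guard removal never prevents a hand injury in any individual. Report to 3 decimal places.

PN ≈ 0.858

p₁ = P(outcome | exposed) = 972/2382 = 0.40806
p₀ = P(outcome | unexposed) = 115/1981 = 0.058051
Under exogeneity and monotonicity, PN = (p₁ − p₀) / p₁.
PN = (0.40806 − 0.058051) / 0.40806 = 0.35001 / 0.40806 ≈ 0.8577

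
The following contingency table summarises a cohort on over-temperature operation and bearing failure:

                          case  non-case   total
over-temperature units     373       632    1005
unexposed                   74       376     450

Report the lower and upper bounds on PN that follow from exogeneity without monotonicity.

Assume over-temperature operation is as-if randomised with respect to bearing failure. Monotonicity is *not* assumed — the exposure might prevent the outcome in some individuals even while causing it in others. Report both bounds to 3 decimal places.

p₁ = P(outcome | exposed) = 373/1005 = 0.37114
p₀ = P(outcome | unexposed) = 74/450 = 0.16444
Under exogeneity alone the bounds on PN are max{0,(p₁−p₀)/p₁} ≤ PN ≤ min{1,(1−p₀)/p₁}.
  lower = (p₁ − p₀)/p₁ = 0.2067 / 0.37114 ≈ 0.5569
  upper = min{1, (1 − p₀)/p₁} = 0.83556 / 0.37114 ≈ 2.2513 → capped at 1

0.557 ≤ PN ≤ 1.000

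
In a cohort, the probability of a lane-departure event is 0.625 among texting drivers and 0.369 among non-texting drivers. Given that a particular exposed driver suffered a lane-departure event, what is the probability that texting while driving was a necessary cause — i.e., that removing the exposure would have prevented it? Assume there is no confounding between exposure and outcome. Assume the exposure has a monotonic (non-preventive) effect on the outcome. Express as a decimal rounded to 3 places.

PN ≈ 0.410

Let p₁ = 0.625, p₀ = 0.369.
Under exogeneity and monotonicity, PN = (p₁ − p₀) / p₁.
PN = (0.625 − 0.369) / 0.625 = 0.256 / 0.625 ≈ 0.4096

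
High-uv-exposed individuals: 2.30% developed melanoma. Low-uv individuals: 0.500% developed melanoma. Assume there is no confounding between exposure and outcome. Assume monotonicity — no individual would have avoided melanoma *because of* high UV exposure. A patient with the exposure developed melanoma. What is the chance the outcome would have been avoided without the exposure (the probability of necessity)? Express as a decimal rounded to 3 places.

PN ≈ 0.783

p₁ = 0.023, p₀ = 0.005.
Under exogeneity and monotonicity, PN = (p₁ − p₀) / p₁.
PN = (0.023 − 0.005) / 0.023 = 0.018 / 0.023 ≈ 0.7826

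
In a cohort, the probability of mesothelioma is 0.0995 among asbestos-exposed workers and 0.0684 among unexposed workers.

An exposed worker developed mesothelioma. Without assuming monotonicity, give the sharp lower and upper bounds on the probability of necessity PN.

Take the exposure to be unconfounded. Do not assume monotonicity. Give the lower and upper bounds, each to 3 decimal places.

Let p₁ = 0.0995, p₀ = 0.0684.
Under exogeneity alone the bounds on PN are max{0,(p₁−p₀)/p₁} ≤ PN ≤ min{1,(1−p₀)/p₁}.
  lower = (p₁ − p₀)/p₁ = 0.0311 / 0.0995 ≈ 0.3126
  upper = min{1, (1 − p₀)/p₁} = 0.9316 / 0.0995 ≈ 9.3628 → capped at 1

0.313 ≤ PN ≤ 1.000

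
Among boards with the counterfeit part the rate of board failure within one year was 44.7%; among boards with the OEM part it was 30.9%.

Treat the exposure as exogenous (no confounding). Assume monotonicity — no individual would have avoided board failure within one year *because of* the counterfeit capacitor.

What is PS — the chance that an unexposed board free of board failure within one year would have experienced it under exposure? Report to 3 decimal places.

PS ≈ 0.200

p₁ = 0.447, p₀ = 0.309.
Under exogeneity and monotonicity, PS = (p₁ − p₀) / (1 − p₀).
PS = (0.447 − 0.309) / (1 − 0.309) = 0.138 / 0.691 ≈ 0.1997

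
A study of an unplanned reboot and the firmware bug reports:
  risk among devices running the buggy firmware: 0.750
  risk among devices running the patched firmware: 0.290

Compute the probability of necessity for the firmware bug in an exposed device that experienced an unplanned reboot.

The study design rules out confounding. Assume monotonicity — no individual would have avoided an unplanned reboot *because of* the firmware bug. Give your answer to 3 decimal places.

Let p₁ = 0.75, p₀ = 0.29.
Under exogeneity and monotonicity, PN = (p₁ − p₀) / p₁.
PN = (0.75 − 0.29) / 0.75 = 0.46 / 0.75 ≈ 0.6133

PN ≈ 0.613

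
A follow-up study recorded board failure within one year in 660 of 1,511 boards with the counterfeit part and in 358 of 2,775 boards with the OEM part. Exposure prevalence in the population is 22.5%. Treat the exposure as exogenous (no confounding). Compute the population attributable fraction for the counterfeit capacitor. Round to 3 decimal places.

PAF ≈ 0.349

p₁ = P(outcome | exposed) = 660/1511 = 0.4368
p₀ = P(outcome | unexposed) = 358/2775 = 0.12901
Overall risk P(Y=1) = π·p₁ + (1−π)·p₀ = 0.225×0.4368 + 0.775×0.12901 = 0.19826.
Under exogeneity, PAF = [P(Y=1) − p₀] / P(Y=1).
PAF = (0.19826 − 0.12901) / 0.19826 ≈ 0.3493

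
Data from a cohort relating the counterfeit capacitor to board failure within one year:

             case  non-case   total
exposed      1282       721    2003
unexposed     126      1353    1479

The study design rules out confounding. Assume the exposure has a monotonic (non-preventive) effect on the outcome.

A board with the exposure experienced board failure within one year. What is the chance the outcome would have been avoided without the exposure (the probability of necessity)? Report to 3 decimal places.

p₁ = P(outcome | exposed) = 1282/2003 = 0.64004
p₀ = P(outcome | unexposed) = 126/1479 = 0.085193
Under exogeneity and monotonicity, PN = (p₁ − p₀)/p₁.
PN = (0.64004 − 0.085193) / 0.64004 ≈ 0.8669

PN ≈ 0.867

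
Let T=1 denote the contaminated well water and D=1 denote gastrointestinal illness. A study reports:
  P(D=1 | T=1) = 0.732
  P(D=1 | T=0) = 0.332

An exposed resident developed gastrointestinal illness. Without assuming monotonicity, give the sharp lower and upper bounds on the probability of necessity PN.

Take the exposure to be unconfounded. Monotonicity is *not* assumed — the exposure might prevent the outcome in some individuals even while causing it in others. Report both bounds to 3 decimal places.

0.546 ≤ PN ≤ 0.913

Let p₁ = 0.732, p₀ = 0.332.
Under exogeneity alone the bounds on PN are max{0,(p₁−p₀)/p₁} ≤ PN ≤ min{1,(1−p₀)/p₁}.
  lower = (p₁ − p₀)/p₁ = 0.4 / 0.732 ≈ 0.5464
  upper = min{1, (1 − p₀)/p₁} = 0.668 / 0.732 ≈ 0.9126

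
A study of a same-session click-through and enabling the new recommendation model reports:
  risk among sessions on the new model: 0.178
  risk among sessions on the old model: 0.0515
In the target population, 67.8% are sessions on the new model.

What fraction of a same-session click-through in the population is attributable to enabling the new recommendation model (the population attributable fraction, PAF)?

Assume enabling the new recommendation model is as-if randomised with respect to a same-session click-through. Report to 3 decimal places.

PAF ≈ 0.625

Let p₁ = 0.178, p₀ = 0.0515.
Overall risk P(Y=1) = π·p₁ + (1−π)·p₀ = 0.678×0.178 + 0.322×0.0515 = 0.13727.
Under exogeneity, PAF = [P(Y=1) − p₀] / P(Y=1).
PAF = (0.13727 − 0.0515) / 0.13727 ≈ 0.6248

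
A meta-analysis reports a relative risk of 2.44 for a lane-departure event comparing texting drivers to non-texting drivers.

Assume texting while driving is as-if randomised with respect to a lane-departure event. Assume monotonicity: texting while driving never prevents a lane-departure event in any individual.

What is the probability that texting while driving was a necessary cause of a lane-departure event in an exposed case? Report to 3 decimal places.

PN ≈ 0.590

Under exogeneity and monotonicity, PN = (RR − 1) / RR = 1 − 1/RR.
PN = (2.44 − 1) / 2.44 = 1.44 / 2.44 ≈ 0.5902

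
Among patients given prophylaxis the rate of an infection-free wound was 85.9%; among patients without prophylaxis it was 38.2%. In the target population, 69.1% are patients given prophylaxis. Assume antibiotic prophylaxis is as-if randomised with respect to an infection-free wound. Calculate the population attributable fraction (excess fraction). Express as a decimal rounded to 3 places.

p₁ = 0.859, p₀ = 0.382.
Overall risk P(Y=1) = π·p₁ + (1−π)·p₀ = 0.691×0.859 + 0.309×0.382 = 0.71161.
Under exogeneity, PAF = [P(Y=1) − p₀] / P(Y=1).
PAF = (0.71161 − 0.382) / 0.71161 ≈ 0.4632

PAF ≈ 0.463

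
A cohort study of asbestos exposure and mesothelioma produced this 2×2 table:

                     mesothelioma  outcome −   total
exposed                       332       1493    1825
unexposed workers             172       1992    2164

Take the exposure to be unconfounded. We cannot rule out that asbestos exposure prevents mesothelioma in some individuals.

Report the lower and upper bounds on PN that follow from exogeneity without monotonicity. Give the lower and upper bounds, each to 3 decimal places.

0.563 ≤ PN ≤ 1.000

p₁ = P(outcome | exposed) = 332/1825 = 0.18192
p₀ = P(outcome | unexposed) = 172/2164 = 0.079482
Under exogeneity alone the bounds on PN are max{0,(p₁−p₀)/p₁} ≤ PN ≤ min{1,(1−p₀)/p₁}.
  lower = (p₁ − p₀)/p₁ = 0.10244 / 0.18192 ≈ 0.5631
  upper = min{1, (1 − p₀)/p₁} = 0.92052 / 0.18192 ≈ 5.0601 → capped at 1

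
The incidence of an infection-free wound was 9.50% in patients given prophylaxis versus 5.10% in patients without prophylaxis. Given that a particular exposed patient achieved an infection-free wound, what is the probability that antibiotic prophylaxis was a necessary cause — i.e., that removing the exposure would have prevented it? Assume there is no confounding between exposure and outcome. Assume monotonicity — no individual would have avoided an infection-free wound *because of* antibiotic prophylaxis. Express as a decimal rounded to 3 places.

p₁ = 0.095, p₀ = 0.051.
Under exogeneity and monotonicity, PN = (p₁ − p₀) / p₁.
PN = (0.095 − 0.051) / 0.095 = 0.044 / 0.095 ≈ 0.4632

PN ≈ 0.463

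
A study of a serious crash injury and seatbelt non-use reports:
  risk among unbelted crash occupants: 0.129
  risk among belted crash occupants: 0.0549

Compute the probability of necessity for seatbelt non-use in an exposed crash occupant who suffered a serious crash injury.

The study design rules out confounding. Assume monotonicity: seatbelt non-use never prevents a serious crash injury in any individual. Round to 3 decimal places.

PN ≈ 0.574

Let p₁ = 0.129, p₀ = 0.0549.
Under exogeneity and monotonicity, PN = (p₁ − p₀) / p₁.
PN = (0.129 − 0.0549) / 0.129 = 0.0741 / 0.129 ≈ 0.5744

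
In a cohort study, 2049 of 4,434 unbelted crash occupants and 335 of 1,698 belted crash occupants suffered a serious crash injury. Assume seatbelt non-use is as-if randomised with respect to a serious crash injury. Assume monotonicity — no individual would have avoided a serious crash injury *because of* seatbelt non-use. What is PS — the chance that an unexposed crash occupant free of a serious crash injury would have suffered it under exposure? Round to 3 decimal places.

PS ≈ 0.330

p₁ = P(outcome | exposed) = 2049/4434 = 0.46211
p₀ = P(outcome | unexposed) = 335/1698 = 0.19729
Under exogeneity and monotonicity, PS = (p₁ − p₀) / (1 − p₀).
PS = (0.46211 − 0.19729) / (1 − 0.19729) = 0.26482 / 0.80271 ≈ 0.3299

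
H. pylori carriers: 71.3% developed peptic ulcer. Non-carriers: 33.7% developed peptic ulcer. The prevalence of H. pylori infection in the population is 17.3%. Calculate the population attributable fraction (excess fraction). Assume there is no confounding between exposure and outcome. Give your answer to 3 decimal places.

p₁ = 0.713, p₀ = 0.337.
Overall risk P(Y=1) = π·p₁ + (1−π)·p₀ = 0.173×0.713 + 0.827×0.337 = 0.40205.
Under exogeneity, PAF = [P(Y=1) − p₀] / P(Y=1).
PAF = (0.40205 − 0.337) / 0.40205 ≈ 0.1618

PAF ≈ 0.162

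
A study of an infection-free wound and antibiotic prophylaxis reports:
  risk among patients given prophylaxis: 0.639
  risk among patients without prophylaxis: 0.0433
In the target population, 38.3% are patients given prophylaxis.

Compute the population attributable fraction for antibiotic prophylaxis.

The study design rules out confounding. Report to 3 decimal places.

PAF ≈ 0.840

Let p₁ = 0.639, p₀ = 0.0433.
Overall risk P(Y=1) = π·p₁ + (1−π)·p₀ = 0.383×0.639 + 0.617×0.0433 = 0.27145.
Under exogeneity, PAF = [P(Y=1) − p₀] / P(Y=1).
PAF = (0.27145 − 0.0433) / 0.27145 ≈ 0.8405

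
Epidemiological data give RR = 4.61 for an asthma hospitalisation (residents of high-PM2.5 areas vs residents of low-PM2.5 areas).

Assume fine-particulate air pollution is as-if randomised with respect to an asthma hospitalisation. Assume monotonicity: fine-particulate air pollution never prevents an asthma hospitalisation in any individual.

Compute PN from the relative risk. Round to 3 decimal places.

PN ≈ 0.783

Under exogeneity and monotonicity, PN = (RR − 1) / RR = 1 − 1/RR.
PN = (4.61 − 1) / 4.61 = 3.61 / 4.61 ≈ 0.7831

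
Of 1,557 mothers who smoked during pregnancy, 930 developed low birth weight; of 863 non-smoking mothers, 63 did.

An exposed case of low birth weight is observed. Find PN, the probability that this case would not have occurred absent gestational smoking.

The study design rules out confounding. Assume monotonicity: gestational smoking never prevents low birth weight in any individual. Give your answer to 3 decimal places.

p₁ = P(outcome | exposed) = 930/1557 = 0.5973
p₀ = P(outcome | unexposed) = 63/863 = 0.073001
Under exogeneity and monotonicity, PN = (p₁ − p₀) / p₁.
PN = (0.5973 − 0.073001) / 0.5973 = 0.5243 / 0.5973 ≈ 0.8778

PN ≈ 0.878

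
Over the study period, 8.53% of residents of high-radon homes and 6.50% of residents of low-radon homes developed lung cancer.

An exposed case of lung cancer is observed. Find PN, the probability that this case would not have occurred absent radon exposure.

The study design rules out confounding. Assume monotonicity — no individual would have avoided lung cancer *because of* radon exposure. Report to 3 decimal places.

p₁ = 0.0853, p₀ = 0.065.
Under exogeneity and monotonicity, PN = (p₁ − p₀) / p₁.
PN = (0.0853 − 0.065) / 0.0853 = 0.0203 / 0.0853 ≈ 0.2380

PN ≈ 0.238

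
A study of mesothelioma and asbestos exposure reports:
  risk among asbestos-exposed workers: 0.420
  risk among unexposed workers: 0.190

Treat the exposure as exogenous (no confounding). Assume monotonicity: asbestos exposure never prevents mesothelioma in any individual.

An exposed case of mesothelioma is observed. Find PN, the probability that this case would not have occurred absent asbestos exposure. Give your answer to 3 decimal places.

PN ≈ 0.548

Let p₁ = 0.42, p₀ = 0.19.
Under exogeneity and monotonicity, PN = (p₁ − p₀) / p₁.
PN = (0.42 − 0.19) / 0.42 = 0.23 / 0.42 ≈ 0.5476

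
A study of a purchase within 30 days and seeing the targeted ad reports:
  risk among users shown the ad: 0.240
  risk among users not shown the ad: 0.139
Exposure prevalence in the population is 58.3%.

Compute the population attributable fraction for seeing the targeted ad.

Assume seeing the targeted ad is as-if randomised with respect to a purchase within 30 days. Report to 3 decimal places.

PAF ≈ 0.298

Let p₁ = 0.24, p₀ = 0.139.
Overall risk P(Y=1) = π·p₁ + (1−π)·p₀ = 0.583×0.24 + 0.417×0.139 = 0.19788.
Under exogeneity, PAF = [P(Y=1) − p₀] / P(Y=1).
PAF = (0.19788 − 0.139) / 0.19788 ≈ 0.2976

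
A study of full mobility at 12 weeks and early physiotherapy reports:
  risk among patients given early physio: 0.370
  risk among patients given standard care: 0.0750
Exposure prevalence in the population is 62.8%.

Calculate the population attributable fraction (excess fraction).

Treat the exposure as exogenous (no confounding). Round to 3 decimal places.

Let p₁ = 0.37, p₀ = 0.075.
Overall risk P(Y=1) = π·p₁ + (1−π)·p₀ = 0.628×0.37 + 0.372×0.075 = 0.26026.
Under exogeneity, PAF = [P(Y=1) − p₀] / P(Y=1).
PAF = (0.26026 − 0.075) / 0.26026 ≈ 0.7118

PAF ≈ 0.712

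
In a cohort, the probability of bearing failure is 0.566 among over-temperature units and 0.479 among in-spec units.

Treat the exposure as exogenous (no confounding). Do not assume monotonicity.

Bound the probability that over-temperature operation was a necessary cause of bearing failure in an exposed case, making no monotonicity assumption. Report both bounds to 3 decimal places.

Let p₁ = 0.566, p₀ = 0.479.
Under exogeneity alone the bounds on PN are max{0,(p₁−p₀)/p₁} ≤ PN ≤ min{1,(1−p₀)/p₁}.
  lower = (p₁ − p₀)/p₁ = 0.087 / 0.566 ≈ 0.1537
  upper = min{1, (1 − p₀)/p₁} = 0.521 / 0.566 ≈ 0.9205

0.154 ≤ PN ≤ 0.920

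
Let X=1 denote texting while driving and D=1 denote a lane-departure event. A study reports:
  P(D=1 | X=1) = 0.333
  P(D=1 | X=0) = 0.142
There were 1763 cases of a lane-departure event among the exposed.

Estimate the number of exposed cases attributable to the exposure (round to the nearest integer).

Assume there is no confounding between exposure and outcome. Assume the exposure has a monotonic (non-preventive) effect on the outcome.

Let p₁ = 0.333, p₀ = 0.142.
PN = (p₁ − p₀)/p₁ = (0.333 − 0.142) / 0.333 ≈ 0.57357.
Attributable cases ≈ PN × (exposed cases) = 0.57357 × 1763 ≈ 1011.21.

about 1011 cases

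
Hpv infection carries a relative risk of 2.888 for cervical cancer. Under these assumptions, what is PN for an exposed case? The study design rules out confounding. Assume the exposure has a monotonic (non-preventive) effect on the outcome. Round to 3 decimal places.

Under exogeneity and monotonicity, PN = (RR − 1) / RR = 1 − 1/RR.
PN = (2.888 − 1) / 2.888 = 1.888 / 2.888 ≈ 0.6537

PN ≈ 0.654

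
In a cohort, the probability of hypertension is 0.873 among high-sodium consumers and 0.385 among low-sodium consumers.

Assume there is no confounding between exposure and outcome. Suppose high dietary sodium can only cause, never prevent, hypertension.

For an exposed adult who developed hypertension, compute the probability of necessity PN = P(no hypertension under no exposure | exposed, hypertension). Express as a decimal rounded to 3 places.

Let p₁ = 0.873, p₀ = 0.385.
Under exogeneity and monotonicity, PN = (p₁ − p₀) / p₁.
PN = (0.873 − 0.385) / 0.873 = 0.488 / 0.873 ≈ 0.5590

PN ≈ 0.559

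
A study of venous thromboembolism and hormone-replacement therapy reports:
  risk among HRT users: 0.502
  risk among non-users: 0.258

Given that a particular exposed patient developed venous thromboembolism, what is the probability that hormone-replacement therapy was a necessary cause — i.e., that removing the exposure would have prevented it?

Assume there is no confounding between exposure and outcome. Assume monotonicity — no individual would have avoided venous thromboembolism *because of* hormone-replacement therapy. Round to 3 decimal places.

Let p₁ = 0.502, p₀ = 0.258.
Under exogeneity and monotonicity, PN = (p₁ − p₀) / p₁.
PN = (0.502 − 0.258) / 0.502 = 0.244 / 0.502 ≈ 0.4861

PN ≈ 0.486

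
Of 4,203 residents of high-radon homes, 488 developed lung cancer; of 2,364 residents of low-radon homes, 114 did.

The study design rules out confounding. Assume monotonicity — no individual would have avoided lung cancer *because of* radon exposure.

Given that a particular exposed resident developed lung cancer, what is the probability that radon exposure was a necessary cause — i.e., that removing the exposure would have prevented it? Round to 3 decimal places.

p₁ = P(outcome | exposed) = 488/4203 = 0.11611
p₀ = P(outcome | unexposed) = 114/2364 = 0.048223
Under exogeneity and monotonicity, PN = (p₁ − p₀) / p₁.
PN = (0.11611 − 0.048223) / 0.11611 = 0.067884 / 0.11611 ≈ 0.5847

PN ≈ 0.585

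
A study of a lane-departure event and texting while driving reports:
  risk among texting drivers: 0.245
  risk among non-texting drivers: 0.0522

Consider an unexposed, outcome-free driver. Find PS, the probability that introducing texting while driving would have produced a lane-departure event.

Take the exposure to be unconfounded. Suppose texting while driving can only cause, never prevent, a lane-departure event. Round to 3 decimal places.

PS ≈ 0.203

Let p₁ = 0.245, p₀ = 0.0522.
Under exogeneity and monotonicity, PS = (p₁ − p₀) / (1 − p₀).
PS = (0.245 − 0.0522) / (1 − 0.0522) = 0.1928 / 0.9478 ≈ 0.2034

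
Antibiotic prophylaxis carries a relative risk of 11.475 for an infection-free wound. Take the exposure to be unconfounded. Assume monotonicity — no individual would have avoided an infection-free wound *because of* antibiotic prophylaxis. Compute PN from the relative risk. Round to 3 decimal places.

Under exogeneity and monotonicity, PN = (RR − 1) / RR = 1 − 1/RR.
PN = (11.475 − 1) / 11.475 = 10.47 / 11.475 ≈ 0.9129

PN ≈ 0.913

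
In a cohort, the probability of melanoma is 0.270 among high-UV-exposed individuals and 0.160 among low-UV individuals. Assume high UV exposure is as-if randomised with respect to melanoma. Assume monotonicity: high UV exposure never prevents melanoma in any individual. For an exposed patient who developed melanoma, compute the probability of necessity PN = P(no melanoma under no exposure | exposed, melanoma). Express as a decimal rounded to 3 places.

Let p₁ = 0.27, p₀ = 0.16.
Under exogeneity and monotonicity, PN = (p₁ − p₀) / p₁.
PN = (0.27 − 0.16) / 0.27 = 0.11 / 0.27 ≈ 0.4074

PN ≈ 0.407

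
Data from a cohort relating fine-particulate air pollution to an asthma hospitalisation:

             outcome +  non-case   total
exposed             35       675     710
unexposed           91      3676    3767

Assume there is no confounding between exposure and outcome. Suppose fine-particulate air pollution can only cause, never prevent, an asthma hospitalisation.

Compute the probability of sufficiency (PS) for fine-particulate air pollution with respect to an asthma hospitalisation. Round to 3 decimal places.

PS ≈ 0.026

p₁ = P(outcome | exposed) = 35/710 = 0.049296
p₀ = P(outcome | unexposed) = 91/3767 = 0.024157
Under exogeneity and monotonicity, PS = (p₁ − p₀) / (1 − p₀).
PS = (0.049296 − 0.024157) / (1 − 0.024157) = 0.025139 / 0.97584 ≈ 0.0258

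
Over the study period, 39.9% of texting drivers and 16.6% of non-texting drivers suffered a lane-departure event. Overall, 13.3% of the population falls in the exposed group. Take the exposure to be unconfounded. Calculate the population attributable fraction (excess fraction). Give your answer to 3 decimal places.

PAF ≈ 0.157

p₁ = 0.399, p₀ = 0.166.
Overall risk P(Y=1) = π·p₁ + (1−π)·p₀ = 0.133×0.399 + 0.867×0.166 = 0.19699.
Under exogeneity, PAF = [P(Y=1) − p₀] / P(Y=1).
PAF = (0.19699 − 0.166) / 0.19699 ≈ 0.1573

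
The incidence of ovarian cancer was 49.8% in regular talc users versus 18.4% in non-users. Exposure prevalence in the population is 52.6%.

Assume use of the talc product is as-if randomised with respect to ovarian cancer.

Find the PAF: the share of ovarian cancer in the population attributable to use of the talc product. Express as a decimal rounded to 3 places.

p₁ = 0.498, p₀ = 0.184.
Overall risk P(Y=1) = π·p₁ + (1−π)·p₀ = 0.526×0.498 + 0.474×0.184 = 0.34916.
Under exogeneity, PAF = [P(Y=1) − p₀] / P(Y=1).
PAF = (0.34916 − 0.184) / 0.34916 ≈ 0.4730

PAF ≈ 0.473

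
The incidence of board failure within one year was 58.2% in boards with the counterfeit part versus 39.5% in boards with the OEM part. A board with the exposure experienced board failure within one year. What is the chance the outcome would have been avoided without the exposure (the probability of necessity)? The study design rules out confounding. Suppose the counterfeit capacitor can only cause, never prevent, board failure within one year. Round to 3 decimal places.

PN ≈ 0.321

p₁ = 0.582, p₀ = 0.395.
Under exogeneity and monotonicity, PN = (p₁ − p₀) / p₁.
PN = (0.582 − 0.395) / 0.582 = 0.187 / 0.582 ≈ 0.3213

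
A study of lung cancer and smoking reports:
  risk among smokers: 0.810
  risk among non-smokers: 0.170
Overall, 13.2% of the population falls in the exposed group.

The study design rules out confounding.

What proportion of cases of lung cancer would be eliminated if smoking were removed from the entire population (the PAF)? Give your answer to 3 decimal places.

Let p₁ = 0.81, p₀ = 0.17.
Overall risk P(Y=1) = π·p₁ + (1−π)·p₀ = 0.132×0.81 + 0.868×0.17 = 0.25448.
Under exogeneity, PAF = [P(Y=1) − p₀] / P(Y=1).
PAF = (0.25448 − 0.17) / 0.25448 ≈ 0.3320

PAF ≈ 0.332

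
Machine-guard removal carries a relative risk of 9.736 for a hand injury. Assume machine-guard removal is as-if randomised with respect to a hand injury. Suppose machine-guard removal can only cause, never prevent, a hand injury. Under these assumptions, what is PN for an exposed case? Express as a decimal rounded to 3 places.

PN ≈ 0.897

Under exogeneity and monotonicity, PN = (RR − 1) / RR = 1 − 1/RR.
PN = (9.736 − 1) / 9.736 = 8.736 / 9.736 ≈ 0.8973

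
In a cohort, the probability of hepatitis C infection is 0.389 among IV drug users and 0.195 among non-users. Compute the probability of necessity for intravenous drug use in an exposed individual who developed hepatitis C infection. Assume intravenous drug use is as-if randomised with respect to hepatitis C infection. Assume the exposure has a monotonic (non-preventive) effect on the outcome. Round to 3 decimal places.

Let p₁ = 0.389, p₀ = 0.195.
Under exogeneity and monotonicity, PN = (p₁ − p₀) / p₁.
PN = (0.389 − 0.195) / 0.389 = 0.194 / 0.389 ≈ 0.4987

PN ≈ 0.499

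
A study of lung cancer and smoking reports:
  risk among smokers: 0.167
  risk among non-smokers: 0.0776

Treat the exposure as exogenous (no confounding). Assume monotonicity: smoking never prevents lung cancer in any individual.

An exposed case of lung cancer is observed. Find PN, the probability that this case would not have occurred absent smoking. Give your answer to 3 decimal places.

Let p₁ = 0.167, p₀ = 0.0776.
Under exogeneity and monotonicity, PN = (p₁ − p₀) / p₁.
PN = (0.167 − 0.0776) / 0.167 = 0.0894 / 0.167 ≈ 0.5353

PN ≈ 0.535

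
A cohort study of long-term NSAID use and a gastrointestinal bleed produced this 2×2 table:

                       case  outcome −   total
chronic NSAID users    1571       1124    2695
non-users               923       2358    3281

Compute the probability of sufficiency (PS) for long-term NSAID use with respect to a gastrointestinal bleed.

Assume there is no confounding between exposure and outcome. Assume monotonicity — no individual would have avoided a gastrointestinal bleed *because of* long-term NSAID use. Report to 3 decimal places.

p₁ = P(outcome | exposed) = 1571/2695 = 0.58293
p₀ = P(outcome | unexposed) = 923/3281 = 0.28132
Under exogeneity and monotonicity, PS = (p₁ − p₀)/(1 − p₀).
PS = (0.58293 − 0.28132) / 0.71868 ≈ 0.4197

PS ≈ 0.420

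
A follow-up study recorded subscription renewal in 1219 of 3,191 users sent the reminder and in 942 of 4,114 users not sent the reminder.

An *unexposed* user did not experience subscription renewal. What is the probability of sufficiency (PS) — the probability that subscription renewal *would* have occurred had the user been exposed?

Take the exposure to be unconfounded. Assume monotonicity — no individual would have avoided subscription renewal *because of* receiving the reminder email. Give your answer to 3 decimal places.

PS ≈ 0.198

p₁ = P(outcome | exposed) = 1219/3191 = 0.38201
p₀ = P(outcome | unexposed) = 942/4114 = 0.22897
Under exogeneity and monotonicity, PS = (p₁ − p₀) / (1 − p₀).
PS = (0.38201 − 0.22897) / (1 − 0.22897) = 0.15304 / 0.77103 ≈ 0.1985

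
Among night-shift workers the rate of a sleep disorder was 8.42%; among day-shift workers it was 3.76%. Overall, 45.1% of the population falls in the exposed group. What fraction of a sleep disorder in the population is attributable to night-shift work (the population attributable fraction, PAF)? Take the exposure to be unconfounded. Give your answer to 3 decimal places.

p₁ = 0.0842, p₀ = 0.0376.
Overall risk P(Y=1) = π·p₁ + (1−π)·p₀ = 0.451×0.0842 + 0.549×0.0376 = 0.058617.
Under exogeneity, PAF = [P(Y=1) − p₀] / P(Y=1).
PAF = (0.058617 − 0.0376) / 0.058617 ≈ 0.3585

PAF ≈ 0.359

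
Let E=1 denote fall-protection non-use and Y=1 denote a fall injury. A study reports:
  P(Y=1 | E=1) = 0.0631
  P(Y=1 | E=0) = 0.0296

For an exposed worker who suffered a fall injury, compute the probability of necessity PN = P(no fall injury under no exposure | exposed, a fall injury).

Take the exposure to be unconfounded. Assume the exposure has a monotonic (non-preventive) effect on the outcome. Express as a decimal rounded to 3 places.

Let p₁ = 0.0631, p₀ = 0.0296.
Under exogeneity and monotonicity, PN = (p₁ − p₀) / p₁.
PN = (0.0631 − 0.0296) / 0.0631 = 0.0335 / 0.0631 ≈ 0.5309

PN ≈ 0.531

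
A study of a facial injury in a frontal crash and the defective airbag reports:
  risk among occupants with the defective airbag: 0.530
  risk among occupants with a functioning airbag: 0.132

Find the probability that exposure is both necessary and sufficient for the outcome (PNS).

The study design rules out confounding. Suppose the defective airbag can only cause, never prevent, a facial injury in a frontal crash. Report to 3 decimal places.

Let p₁ = 0.53, p₀ = 0.132.
Under exogeneity and monotonicity, PNS = p₁ − p₀.
PNS = 0.53 − 0.132 = 0.398

PNS ≈ 0.398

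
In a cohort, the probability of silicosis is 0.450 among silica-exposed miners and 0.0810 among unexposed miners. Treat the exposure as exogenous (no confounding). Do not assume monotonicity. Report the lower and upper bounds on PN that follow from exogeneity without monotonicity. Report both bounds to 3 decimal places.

Let p₁ = 0.45, p₀ = 0.081.
Under exogeneity alone the bounds on PN are max{0,(p₁−p₀)/p₁} ≤ PN ≤ min{1,(1−p₀)/p₁}.
  lower = (p₁ − p₀)/p₁ = 0.369 / 0.45 ≈ 0.8200
  upper = min{1, (1 − p₀)/p₁} = 0.919 / 0.45 ≈ 2.0422 → capped at 1

0.820 ≤ PN ≤ 1.000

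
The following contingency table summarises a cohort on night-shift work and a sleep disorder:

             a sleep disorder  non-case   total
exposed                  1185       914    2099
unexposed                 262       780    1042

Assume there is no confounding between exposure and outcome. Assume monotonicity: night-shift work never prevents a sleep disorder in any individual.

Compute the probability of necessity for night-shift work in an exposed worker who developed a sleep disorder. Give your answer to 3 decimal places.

PN ≈ 0.555

p₁ = P(outcome | exposed) = 1185/2099 = 0.56455
p₀ = P(outcome | unexposed) = 262/1042 = 0.25144
Under exogeneity and monotonicity, PN = (p₁ − p₀) / p₁.
PN = (0.56455 − 0.25144) / 0.56455 = 0.31312 / 0.56455 ≈ 0.5546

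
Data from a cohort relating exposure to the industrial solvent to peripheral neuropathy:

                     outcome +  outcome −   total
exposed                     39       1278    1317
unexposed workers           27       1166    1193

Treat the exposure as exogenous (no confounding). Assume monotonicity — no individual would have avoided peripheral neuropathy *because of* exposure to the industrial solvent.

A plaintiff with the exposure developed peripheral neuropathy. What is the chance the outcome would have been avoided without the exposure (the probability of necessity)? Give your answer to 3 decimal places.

PN ≈ 0.236

p₁ = P(outcome | exposed) = 39/1317 = 0.029613
p₀ = P(outcome | unexposed) = 27/1193 = 0.022632
Under exogeneity and monotonicity, PN = (p₁ − p₀)/p₁.
PN = (0.029613 − 0.022632) / 0.029613 ≈ 0.2357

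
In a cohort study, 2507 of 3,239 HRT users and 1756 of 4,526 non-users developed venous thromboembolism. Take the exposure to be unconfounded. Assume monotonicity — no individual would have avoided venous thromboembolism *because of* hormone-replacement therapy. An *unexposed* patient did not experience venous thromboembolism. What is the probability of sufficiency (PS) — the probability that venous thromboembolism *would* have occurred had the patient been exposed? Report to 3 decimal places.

PS ≈ 0.631

p₁ = P(outcome | exposed) = 2507/3239 = 0.774
p₀ = P(outcome | unexposed) = 1756/4526 = 0.38798
Under exogeneity and monotonicity, PS = (p₁ − p₀) / (1 − p₀).
PS = (0.774 − 0.38798) / (1 − 0.38798) = 0.38602 / 0.61202 ≈ 0.6307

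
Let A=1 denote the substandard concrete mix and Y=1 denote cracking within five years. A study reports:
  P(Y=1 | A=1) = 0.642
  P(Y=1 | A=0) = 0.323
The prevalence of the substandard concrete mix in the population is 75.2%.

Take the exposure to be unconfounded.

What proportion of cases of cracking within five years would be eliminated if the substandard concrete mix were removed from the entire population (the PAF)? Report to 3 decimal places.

Let p₁ = 0.642, p₀ = 0.323.
Overall risk P(Y=1) = π·p₁ + (1−π)·p₀ = 0.752×0.642 + 0.248×0.323 = 0.56289.
Under exogeneity, PAF = [P(Y=1) − p₀] / P(Y=1).
PAF = (0.56289 − 0.323) / 0.56289 ≈ 0.4262

PAF ≈ 0.426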